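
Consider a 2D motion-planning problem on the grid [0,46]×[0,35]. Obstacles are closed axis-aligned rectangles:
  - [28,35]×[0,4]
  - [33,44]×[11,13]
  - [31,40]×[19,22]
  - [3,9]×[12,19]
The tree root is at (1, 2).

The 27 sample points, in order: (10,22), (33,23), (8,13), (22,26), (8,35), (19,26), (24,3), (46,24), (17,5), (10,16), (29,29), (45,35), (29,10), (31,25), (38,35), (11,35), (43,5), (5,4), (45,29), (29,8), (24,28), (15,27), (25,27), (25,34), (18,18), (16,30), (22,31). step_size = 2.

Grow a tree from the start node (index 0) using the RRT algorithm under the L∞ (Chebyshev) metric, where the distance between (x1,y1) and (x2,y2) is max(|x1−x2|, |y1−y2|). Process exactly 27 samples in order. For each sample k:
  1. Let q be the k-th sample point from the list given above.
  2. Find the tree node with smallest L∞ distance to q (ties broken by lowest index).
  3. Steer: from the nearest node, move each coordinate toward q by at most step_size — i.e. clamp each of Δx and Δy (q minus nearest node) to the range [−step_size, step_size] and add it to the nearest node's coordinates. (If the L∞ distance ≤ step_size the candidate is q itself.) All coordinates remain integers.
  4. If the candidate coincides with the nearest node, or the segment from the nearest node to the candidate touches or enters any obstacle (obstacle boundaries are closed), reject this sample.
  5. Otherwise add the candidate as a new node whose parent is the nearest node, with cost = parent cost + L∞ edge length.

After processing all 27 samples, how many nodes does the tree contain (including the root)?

1. q=(10,22) nearest=0 d=20 new=(3,4) → add node 1 parent=0 cost=2
2. q=(33,23) nearest=1 d=30 new=(5,6) → add node 2 parent=1 cost=4
3. q=(8,13) nearest=2 d=7 new=(7,8) → add node 3 parent=2 cost=6
4. q=(22,26) nearest=3 d=18 new=(9,10) → add node 4 parent=3 cost=8
5. q=(8,35) nearest=4 d=25 new=(8,12) → blocked by [3,9]×[12,19], reject
6. q=(19,26) nearest=4 d=16 new=(11,12) → add node 5 parent=4 cost=10
7. q=(24,3) nearest=5 d=13 new=(13,10) → add node 6 parent=5 cost=12
8. q=(46,24) nearest=6 d=33 new=(15,12) → add node 7 parent=6 cost=14
9. q=(17,5) nearest=6 d=5 new=(15,8) → add node 8 parent=6 cost=14
10. q=(10,16) nearest=5 d=4 new=(10,14) → add node 9 parent=5 cost=12
11. q=(29,29) nearest=7 d=17 new=(17,14) → add node 10 parent=7 cost=16
12. q=(45,35) nearest=10 d=28 new=(19,16) → add node 11 parent=10 cost=18
13. q=(29,10) nearest=11 d=10 new=(21,14) → add node 12 parent=11 cost=20
14. q=(31,25) nearest=12 d=11 new=(23,16) → add node 13 parent=12 cost=22
15. q=(38,35) nearest=11 d=19 new=(21,18) → add node 14 parent=11 cost=20
16. q=(11,35) nearest=14 d=17 new=(19,20) → add node 15 parent=14 cost=22
17. q=(43,5) nearest=13 d=20 new=(25,14) → add node 16 parent=13 cost=24
18. q=(5,4) nearest=1 d=2 new=(5,4) → add node 17 parent=1 cost=4
19. q=(45,29) nearest=16 d=20 new=(27,16) → add node 18 parent=16 cost=26
20. q=(29,8) nearest=16 d=6 new=(27,12) → add node 19 parent=16 cost=26
21. q=(24,28) nearest=15 d=8 new=(21,22) → add node 20 parent=15 cost=24
22. q=(15,27) nearest=20 d=6 new=(19,24) → add node 21 parent=20 cost=26
23. q=(25,27) nearest=20 d=5 new=(23,24) → add node 22 parent=20 cost=26
24. q=(25,34) nearest=21 d=10 new=(21,26) → add node 23 parent=21 cost=28
25. q=(18,18) nearest=11 d=2 new=(18,18) → add node 24 parent=11 cost=20
26. q=(16,30) nearest=23 d=5 new=(19,28) → add node 25 parent=23 cost=30
27. q=(22,31) nearest=25 d=3 new=(21,30) → add node 26 parent=25 cost=32

Node count: 27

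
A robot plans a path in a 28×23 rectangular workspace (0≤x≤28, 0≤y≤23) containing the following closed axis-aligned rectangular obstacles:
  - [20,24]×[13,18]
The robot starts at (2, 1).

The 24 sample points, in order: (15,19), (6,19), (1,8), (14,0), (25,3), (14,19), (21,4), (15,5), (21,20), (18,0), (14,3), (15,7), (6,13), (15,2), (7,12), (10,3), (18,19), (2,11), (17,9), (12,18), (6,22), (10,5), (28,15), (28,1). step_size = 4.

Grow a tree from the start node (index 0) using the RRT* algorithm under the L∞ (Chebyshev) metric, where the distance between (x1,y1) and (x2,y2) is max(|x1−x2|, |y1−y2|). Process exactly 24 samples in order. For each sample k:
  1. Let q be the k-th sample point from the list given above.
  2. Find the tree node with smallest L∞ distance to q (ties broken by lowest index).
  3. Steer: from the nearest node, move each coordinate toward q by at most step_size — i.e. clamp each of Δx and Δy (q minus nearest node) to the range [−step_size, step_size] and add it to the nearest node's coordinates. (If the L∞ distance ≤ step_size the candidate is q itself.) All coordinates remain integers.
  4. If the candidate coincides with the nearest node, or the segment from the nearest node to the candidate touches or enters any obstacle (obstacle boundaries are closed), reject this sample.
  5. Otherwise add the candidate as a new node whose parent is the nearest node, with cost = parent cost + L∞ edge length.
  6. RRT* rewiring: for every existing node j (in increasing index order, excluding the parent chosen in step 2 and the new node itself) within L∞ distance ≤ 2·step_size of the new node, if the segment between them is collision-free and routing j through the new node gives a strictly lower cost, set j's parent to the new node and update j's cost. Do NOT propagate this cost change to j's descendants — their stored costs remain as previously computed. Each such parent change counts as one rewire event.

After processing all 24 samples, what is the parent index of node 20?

Parent of node 20: 19

1. q=(15,19) nearest=0 d=18 new=(6,5) → add node 1 parent=0 cost=4
2. q=(6,19) nearest=1 d=14 new=(6,9) → add node 2 parent=1 cost=8
3. q=(1,8) nearest=1 d=5 new=(2,8) → add node 3 parent=1 cost=8
4. q=(14,0) nearest=1 d=8 new=(10,1) → add node 4 parent=1 cost=8
5. q=(25,3) nearest=4 d=15 new=(14,3) → add node 5 parent=4 cost=12
6. q=(14,19) nearest=2 d=10 new=(10,13) → add node 6 parent=2 cost=12
7. q=(21,4) nearest=5 d=7 new=(18,4) → add node 7 parent=5 cost=16
8. q=(15,5) nearest=5 d=2 new=(15,5) → add node 8 parent=5 cost=14
9. q=(21,20) nearest=6 d=11 new=(14,17) → add node 9 parent=6 cost=16
10. q=(18,0) nearest=5 d=4 new=(18,0) → add node 10 parent=5 cost=16
11. q=(14,3) nearest=5 d=0 → coincident, reject
12. q=(15,7) nearest=8 d=2 new=(15,7) → add node 11 parent=8 cost=16
13. q=(6,13) nearest=2 d=4 new=(6,13) → add node 12 parent=2 cost=12
14. q=(15,2) nearest=5 d=1 new=(15,2) → add node 13 parent=5 cost=13
15. q=(7,12) nearest=12 d=1 new=(7,12) → add node 14 parent=12 cost=13
16. q=(10,3) nearest=4 d=2 new=(10,3) → add node 15 parent=4 cost=10; rewire 11→15 (15<16)
17. q=(18,19) nearest=9 d=4 new=(18,19) → add node 16 parent=9 cost=20
18. q=(2,11) nearest=3 d=3 new=(2,11) → add node 17 parent=3 cost=11
19. q=(17,9) nearest=11 d=2 new=(17,9) → add node 18 parent=11 cost=17
20. q=(12,18) nearest=9 d=2 new=(12,18) → add node 19 parent=9 cost=18
21. q=(6,22) nearest=19 d=6 new=(8,22) → add node 20 parent=19 cost=22
22. q=(10,5) nearest=15 d=2 new=(10,5) → add node 21 parent=15 cost=12
23. q=(28,15) nearest=16 d=10 new=(22,15) → blocked by [20,24]×[13,18], reject
24. q=(28,1) nearest=7 d=10 new=(22,1) → add node 22 parent=7 cost=20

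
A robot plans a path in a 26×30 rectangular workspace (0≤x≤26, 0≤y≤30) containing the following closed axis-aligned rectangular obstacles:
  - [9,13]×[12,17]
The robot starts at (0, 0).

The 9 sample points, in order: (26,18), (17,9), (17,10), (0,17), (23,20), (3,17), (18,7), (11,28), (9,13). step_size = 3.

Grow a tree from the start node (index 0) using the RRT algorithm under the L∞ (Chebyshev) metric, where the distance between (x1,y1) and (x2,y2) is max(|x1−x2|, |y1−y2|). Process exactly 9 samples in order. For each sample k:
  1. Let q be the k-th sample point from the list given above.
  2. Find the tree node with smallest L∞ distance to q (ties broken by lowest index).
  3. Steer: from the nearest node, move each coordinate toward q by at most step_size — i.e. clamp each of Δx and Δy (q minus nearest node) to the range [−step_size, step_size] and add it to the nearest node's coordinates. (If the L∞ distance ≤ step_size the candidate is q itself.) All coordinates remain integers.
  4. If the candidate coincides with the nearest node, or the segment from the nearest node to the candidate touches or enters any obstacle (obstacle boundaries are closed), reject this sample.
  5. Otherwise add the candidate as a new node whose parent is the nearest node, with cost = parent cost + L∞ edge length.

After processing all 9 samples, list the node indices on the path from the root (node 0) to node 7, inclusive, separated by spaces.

Path: 0 1 2 3 4 5 7

1. q=(26,18) nearest=0 d=26 new=(3,3) → add node 1 parent=0 cost=3
2. q=(17,9) nearest=1 d=14 new=(6,6) → add node 2 parent=1 cost=6
3. q=(17,10) nearest=2 d=11 new=(9,9) → add node 3 parent=2 cost=9
4. q=(0,17) nearest=3 d=9 new=(6,12) → add node 4 parent=3 cost=12
5. q=(23,20) nearest=3 d=14 new=(12,12) → blocked by [9,13]×[12,17], reject
6. q=(3,17) nearest=4 d=5 new=(3,15) → add node 5 parent=4 cost=15
7. q=(18,7) nearest=3 d=9 new=(12,7) → add node 6 parent=3 cost=12
8. q=(11,28) nearest=5 d=13 new=(6,18) → add node 7 parent=5 cost=18
9. q=(9,13) nearest=4 d=3 new=(9,13) → blocked by [9,13]×[12,17], reject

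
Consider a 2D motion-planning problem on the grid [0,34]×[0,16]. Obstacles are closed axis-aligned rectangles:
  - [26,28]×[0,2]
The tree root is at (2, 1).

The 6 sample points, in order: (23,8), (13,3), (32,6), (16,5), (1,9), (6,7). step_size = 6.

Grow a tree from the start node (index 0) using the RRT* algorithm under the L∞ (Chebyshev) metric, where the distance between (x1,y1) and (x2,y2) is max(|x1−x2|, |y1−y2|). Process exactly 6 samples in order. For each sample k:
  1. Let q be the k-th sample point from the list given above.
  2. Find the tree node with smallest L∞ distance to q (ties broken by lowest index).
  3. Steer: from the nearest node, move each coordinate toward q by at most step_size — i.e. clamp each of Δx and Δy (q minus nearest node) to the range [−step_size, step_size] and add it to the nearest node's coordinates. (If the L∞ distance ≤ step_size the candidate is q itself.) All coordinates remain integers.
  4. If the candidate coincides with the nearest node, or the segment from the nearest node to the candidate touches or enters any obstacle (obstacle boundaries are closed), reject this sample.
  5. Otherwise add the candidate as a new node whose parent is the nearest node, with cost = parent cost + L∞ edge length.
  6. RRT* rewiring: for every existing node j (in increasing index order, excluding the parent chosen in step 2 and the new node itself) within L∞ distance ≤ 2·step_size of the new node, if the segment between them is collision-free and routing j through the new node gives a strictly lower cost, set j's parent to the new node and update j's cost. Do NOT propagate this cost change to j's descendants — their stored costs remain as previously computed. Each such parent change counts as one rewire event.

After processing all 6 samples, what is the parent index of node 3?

Parent of node 3: 2

1. q=(23,8) nearest=0 d=21 new=(8,7) → add node 1 parent=0 cost=6
2. q=(13,3) nearest=1 d=5 new=(13,3) → add node 2 parent=1 cost=11
3. q=(32,6) nearest=2 d=19 new=(19,6) → add node 3 parent=2 cost=17
4. q=(16,5) nearest=2 d=3 new=(16,5) → add node 4 parent=2 cost=14
5. q=(1,9) nearest=1 d=7 new=(2,9) → add node 5 parent=1 cost=12
6. q=(6,7) nearest=1 d=2 new=(6,7) → add node 6 parent=1 cost=8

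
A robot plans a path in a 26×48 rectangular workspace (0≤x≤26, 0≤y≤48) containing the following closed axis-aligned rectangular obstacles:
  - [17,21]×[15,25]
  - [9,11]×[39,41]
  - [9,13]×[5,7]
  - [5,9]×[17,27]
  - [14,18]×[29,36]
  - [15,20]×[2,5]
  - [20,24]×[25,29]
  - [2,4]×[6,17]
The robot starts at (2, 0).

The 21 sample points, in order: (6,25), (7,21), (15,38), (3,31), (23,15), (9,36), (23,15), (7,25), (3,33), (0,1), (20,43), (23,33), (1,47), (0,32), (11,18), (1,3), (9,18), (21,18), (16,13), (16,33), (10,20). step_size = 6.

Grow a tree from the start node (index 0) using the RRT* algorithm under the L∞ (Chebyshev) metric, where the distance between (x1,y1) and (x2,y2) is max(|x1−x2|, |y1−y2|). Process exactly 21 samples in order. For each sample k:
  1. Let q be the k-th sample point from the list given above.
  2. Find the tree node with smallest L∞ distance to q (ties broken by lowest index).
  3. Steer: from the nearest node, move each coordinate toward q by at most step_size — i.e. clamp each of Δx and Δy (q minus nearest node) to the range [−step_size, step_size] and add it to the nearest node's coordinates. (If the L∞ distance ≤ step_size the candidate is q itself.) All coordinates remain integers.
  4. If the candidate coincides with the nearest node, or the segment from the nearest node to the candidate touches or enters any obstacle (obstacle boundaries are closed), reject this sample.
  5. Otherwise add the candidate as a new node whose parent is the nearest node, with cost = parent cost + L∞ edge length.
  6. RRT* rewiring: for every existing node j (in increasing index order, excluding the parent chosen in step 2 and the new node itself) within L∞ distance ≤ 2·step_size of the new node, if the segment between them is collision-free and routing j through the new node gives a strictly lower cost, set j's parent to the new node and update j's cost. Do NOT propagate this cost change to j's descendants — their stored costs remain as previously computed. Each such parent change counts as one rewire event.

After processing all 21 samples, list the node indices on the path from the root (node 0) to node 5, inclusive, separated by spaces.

1. q=(6,25) nearest=0 d=25 new=(6,6) → add node 1 parent=0 cost=6
2. q=(7,21) nearest=1 d=15 new=(7,12) → add node 2 parent=1 cost=12
3. q=(15,38) nearest=2 d=26 new=(13,18) → add node 3 parent=2 cost=18
4. q=(3,31) nearest=3 d=13 new=(7,24) → blocked by [5,9]×[17,27], reject
5. q=(23,15) nearest=3 d=10 new=(19,15) → blocked by [17,21]×[15,25], reject
6. q=(9,36) nearest=3 d=18 new=(9,24) → blocked by [5,9]×[17,27], reject
7. q=(23,15) nearest=3 d=10 new=(19,15) → blocked by [17,21]×[15,25], reject
8. q=(7,25) nearest=3 d=7 new=(7,24) → blocked by [5,9]×[17,27], reject
9. q=(3,33) nearest=3 d=15 new=(7,24) → blocked by [5,9]×[17,27], reject
10. q=(0,1) nearest=0 d=2 new=(0,1) → add node 4 parent=0 cost=2
11. q=(20,43) nearest=3 d=25 new=(19,24) → blocked by [17,21]×[15,25], reject
12. q=(23,33) nearest=3 d=15 new=(19,24) → blocked by [17,21]×[15,25], reject
13. q=(1,47) nearest=3 d=29 new=(7,24) → blocked by [5,9]×[17,27], reject
14. q=(0,32) nearest=3 d=14 new=(7,24) → blocked by [5,9]×[17,27], reject
15. q=(11,18) nearest=3 d=2 new=(11,18) → add node 5 parent=3 cost=20
16. q=(1,3) nearest=4 d=2 new=(1,3) → add node 6 parent=4 cost=4
17. q=(9,18) nearest=5 d=2 new=(9,18) → blocked by [5,9]×[17,27], reject
18. q=(21,18) nearest=3 d=8 new=(19,18) → blocked by [17,21]×[15,25], reject
19. q=(16,13) nearest=3 d=5 new=(16,13) → add node 7 parent=3 cost=23
20. q=(16,33) nearest=3 d=15 new=(16,24) → add node 8 parent=3 cost=24
21. q=(10,20) nearest=5 d=2 new=(10,20) → add node 9 parent=5 cost=22

Path: 0 1 2 3 5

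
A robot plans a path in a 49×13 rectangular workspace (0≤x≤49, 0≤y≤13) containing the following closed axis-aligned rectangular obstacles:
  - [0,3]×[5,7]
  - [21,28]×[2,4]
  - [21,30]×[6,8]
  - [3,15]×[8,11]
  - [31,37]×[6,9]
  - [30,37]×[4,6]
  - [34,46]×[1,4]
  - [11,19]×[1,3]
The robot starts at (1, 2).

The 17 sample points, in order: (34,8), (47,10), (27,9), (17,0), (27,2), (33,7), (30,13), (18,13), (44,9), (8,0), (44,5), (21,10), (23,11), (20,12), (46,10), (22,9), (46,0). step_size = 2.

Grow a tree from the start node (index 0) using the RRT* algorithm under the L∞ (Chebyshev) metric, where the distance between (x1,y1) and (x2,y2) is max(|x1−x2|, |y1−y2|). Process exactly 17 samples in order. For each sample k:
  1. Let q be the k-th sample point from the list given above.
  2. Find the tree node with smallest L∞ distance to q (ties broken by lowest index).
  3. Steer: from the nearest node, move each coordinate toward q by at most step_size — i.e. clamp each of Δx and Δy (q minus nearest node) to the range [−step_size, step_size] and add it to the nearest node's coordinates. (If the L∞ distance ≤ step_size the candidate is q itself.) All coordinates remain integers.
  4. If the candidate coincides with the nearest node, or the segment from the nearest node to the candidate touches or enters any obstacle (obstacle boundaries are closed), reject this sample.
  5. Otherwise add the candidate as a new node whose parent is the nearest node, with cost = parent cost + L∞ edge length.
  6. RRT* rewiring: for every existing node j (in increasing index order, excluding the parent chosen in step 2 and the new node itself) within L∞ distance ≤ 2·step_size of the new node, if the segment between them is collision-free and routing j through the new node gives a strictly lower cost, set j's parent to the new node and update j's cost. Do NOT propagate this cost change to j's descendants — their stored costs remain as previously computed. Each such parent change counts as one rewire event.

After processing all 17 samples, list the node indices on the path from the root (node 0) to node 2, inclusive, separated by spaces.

Path: 0 1 2

1. q=(34,8) nearest=0 d=33 new=(3,4) → add node 1 parent=0 cost=2
2. q=(47,10) nearest=1 d=44 new=(5,6) → add node 2 parent=1 cost=4
3. q=(27,9) nearest=2 d=22 new=(7,8) → blocked by [3,15]×[8,11], reject
4. q=(17,0) nearest=2 d=12 new=(7,4) → add node 3 parent=2 cost=6
5. q=(27,2) nearest=3 d=20 new=(9,2) → add node 4 parent=3 cost=8
6. q=(33,7) nearest=4 d=24 new=(11,4) → add node 5 parent=4 cost=10
7. q=(30,13) nearest=5 d=19 new=(13,6) → add node 6 parent=5 cost=12
8. q=(18,13) nearest=6 d=7 new=(15,8) → blocked by [3,15]×[8,11], reject
9. q=(44,9) nearest=6 d=31 new=(15,8) → blocked by [3,15]×[8,11], reject
10. q=(8,0) nearest=4 d=2 new=(8,0) → add node 7 parent=4 cost=10
11. q=(44,5) nearest=6 d=31 new=(15,5) → add node 8 parent=6 cost=14
12. q=(21,10) nearest=8 d=6 new=(17,7) → add node 9 parent=8 cost=16
13. q=(23,11) nearest=9 d=6 new=(19,9) → add node 10 parent=9 cost=18
14. q=(20,12) nearest=10 d=3 new=(20,11) → add node 11 parent=10 cost=20
15. q=(46,10) nearest=11 d=26 new=(22,10) → add node 12 parent=11 cost=22
16. q=(22,9) nearest=12 d=1 new=(22,9) → add node 13 parent=12 cost=23
17. q=(46,0) nearest=12 d=24 new=(24,8) → blocked by [21,30]×[6,8], reject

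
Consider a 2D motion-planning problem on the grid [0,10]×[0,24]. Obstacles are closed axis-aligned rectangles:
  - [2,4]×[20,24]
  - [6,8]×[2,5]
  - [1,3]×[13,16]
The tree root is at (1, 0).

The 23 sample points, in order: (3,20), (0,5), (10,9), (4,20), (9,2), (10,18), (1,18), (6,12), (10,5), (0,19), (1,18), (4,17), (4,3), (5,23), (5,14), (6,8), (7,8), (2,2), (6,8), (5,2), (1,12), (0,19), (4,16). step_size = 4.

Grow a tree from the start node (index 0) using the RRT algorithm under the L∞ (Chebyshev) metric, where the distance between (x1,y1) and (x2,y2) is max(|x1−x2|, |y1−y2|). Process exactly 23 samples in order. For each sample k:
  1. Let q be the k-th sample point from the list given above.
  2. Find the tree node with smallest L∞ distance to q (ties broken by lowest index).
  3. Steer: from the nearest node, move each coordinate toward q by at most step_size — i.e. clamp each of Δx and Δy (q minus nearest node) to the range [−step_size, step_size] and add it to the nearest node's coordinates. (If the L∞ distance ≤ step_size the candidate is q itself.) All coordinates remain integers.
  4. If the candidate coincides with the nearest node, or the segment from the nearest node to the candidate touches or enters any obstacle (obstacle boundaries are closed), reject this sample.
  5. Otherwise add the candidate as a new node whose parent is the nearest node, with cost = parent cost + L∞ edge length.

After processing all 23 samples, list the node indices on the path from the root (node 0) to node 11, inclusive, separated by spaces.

Path: 0 1 3 4 11

1. q=(3,20) nearest=0 d=20 new=(3,4) → add node 1 parent=0 cost=4
2. q=(0,5) nearest=1 d=3 new=(0,5) → add node 2 parent=1 cost=7
3. q=(10,9) nearest=1 d=7 new=(7,8) → add node 3 parent=1 cost=8
4. q=(4,20) nearest=3 d=12 new=(4,12) → add node 4 parent=3 cost=12
5. q=(9,2) nearest=1 d=6 new=(7,2) → blocked by [6,8]×[2,5], reject
6. q=(10,18) nearest=4 d=6 new=(8,16) → add node 5 parent=4 cost=16
7. q=(1,18) nearest=4 d=6 new=(1,16) → blocked by [1,3]×[13,16], reject
8. q=(6,12) nearest=4 d=2 new=(6,12) → add node 6 parent=4 cost=14
9. q=(10,5) nearest=3 d=3 new=(10,5) → add node 7 parent=3 cost=11
10. q=(0,19) nearest=4 d=7 new=(0,16) → blocked by [1,3]×[13,16], reject
11. q=(1,18) nearest=4 d=6 new=(1,16) → blocked by [1,3]×[13,16], reject
12. q=(4,17) nearest=5 d=4 new=(4,17) → add node 8 parent=5 cost=20
13. q=(4,3) nearest=1 d=1 new=(4,3) → add node 9 parent=1 cost=5
14. q=(5,23) nearest=8 d=6 new=(5,21) → add node 10 parent=8 cost=24
15. q=(5,14) nearest=4 d=2 new=(5,14) → add node 11 parent=4 cost=14
16. q=(6,8) nearest=3 d=1 new=(6,8) → add node 12 parent=3 cost=9
17. q=(7,8) nearest=3 d=0 → coincident, reject
18. q=(2,2) nearest=0 d=2 new=(2,2) → add node 13 parent=0 cost=2
19. q=(6,8) nearest=12 d=0 → coincident, reject
20. q=(5,2) nearest=9 d=1 new=(5,2) → add node 14 parent=9 cost=6
21. q=(1,12) nearest=4 d=3 new=(1,12) → add node 15 parent=4 cost=15
22. q=(0,19) nearest=8 d=4 new=(0,19) → add node 16 parent=8 cost=24
23. q=(4,16) nearest=8 d=1 new=(4,16) → add node 17 parent=8 cost=21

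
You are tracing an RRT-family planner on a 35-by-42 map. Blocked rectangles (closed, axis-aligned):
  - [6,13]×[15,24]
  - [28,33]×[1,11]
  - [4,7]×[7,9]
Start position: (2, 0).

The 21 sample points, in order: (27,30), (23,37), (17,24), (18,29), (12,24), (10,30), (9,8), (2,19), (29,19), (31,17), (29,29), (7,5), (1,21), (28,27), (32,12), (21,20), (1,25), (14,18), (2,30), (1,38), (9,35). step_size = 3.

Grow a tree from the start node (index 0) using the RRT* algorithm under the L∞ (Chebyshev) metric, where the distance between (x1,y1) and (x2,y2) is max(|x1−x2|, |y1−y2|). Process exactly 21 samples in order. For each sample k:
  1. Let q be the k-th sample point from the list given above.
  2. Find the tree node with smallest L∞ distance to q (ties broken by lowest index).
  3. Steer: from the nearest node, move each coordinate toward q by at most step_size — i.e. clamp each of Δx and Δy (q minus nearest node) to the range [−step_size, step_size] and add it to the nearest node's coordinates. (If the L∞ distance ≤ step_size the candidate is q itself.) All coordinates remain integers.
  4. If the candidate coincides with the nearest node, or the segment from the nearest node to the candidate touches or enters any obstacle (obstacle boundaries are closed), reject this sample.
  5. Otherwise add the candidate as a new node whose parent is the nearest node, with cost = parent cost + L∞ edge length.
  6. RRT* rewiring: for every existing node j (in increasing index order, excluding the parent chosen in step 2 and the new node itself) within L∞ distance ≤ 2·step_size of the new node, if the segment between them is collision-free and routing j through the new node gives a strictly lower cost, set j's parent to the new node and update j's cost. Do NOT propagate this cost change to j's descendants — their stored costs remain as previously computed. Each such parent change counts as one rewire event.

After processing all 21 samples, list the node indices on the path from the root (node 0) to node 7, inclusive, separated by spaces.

1. q=(27,30) nearest=0 d=30 new=(5,3) → add node 1 parent=0 cost=3
2. q=(23,37) nearest=1 d=34 new=(8,6) → add node 2 parent=1 cost=6
3. q=(17,24) nearest=2 d=18 new=(11,9) → add node 3 parent=2 cost=9
4. q=(18,29) nearest=3 d=20 new=(14,12) → add node 4 parent=3 cost=12
5. q=(12,24) nearest=4 d=12 new=(12,15) → blocked by [6,13]×[15,24], reject
6. q=(10,30) nearest=4 d=18 new=(11,15) → blocked by [6,13]×[15,24], reject
7. q=(9,8) nearest=2 d=2 new=(9,8) → add node 5 parent=2 cost=8
8. q=(2,19) nearest=3 d=10 new=(8,12) → add node 6 parent=3 cost=12
9. q=(29,19) nearest=4 d=15 new=(17,15) → add node 7 parent=4 cost=15
10. q=(31,17) nearest=7 d=14 new=(20,17) → add node 8 parent=7 cost=18
11. q=(29,29) nearest=8 d=12 new=(23,20) → add node 9 parent=8 cost=21
12. q=(7,5) nearest=2 d=1 new=(7,5) → add node 10 parent=2 cost=7
13. q=(1,21) nearest=6 d=9 new=(5,15) → add node 11 parent=6 cost=15
14. q=(28,27) nearest=9 d=7 new=(26,23) → add node 12 parent=9 cost=24
15. q=(32,12) nearest=9 d=9 new=(26,17) → add node 13 parent=9 cost=24
16. q=(21,20) nearest=9 d=2 new=(21,20) → add node 14 parent=9 cost=23
17. q=(1,25) nearest=11 d=10 new=(2,18) → add node 15 parent=11 cost=18
18. q=(14,18) nearest=7 d=3 new=(14,18) → add node 16 parent=7 cost=18
19. q=(2,30) nearest=15 d=12 new=(2,21) → add node 17 parent=15 cost=21
20. q=(1,38) nearest=17 d=17 new=(1,24) → add node 18 parent=17 cost=24
21. q=(9,35) nearest=18 d=11 new=(4,27) → add node 19 parent=18 cost=27

Path: 0 1 2 3 4 7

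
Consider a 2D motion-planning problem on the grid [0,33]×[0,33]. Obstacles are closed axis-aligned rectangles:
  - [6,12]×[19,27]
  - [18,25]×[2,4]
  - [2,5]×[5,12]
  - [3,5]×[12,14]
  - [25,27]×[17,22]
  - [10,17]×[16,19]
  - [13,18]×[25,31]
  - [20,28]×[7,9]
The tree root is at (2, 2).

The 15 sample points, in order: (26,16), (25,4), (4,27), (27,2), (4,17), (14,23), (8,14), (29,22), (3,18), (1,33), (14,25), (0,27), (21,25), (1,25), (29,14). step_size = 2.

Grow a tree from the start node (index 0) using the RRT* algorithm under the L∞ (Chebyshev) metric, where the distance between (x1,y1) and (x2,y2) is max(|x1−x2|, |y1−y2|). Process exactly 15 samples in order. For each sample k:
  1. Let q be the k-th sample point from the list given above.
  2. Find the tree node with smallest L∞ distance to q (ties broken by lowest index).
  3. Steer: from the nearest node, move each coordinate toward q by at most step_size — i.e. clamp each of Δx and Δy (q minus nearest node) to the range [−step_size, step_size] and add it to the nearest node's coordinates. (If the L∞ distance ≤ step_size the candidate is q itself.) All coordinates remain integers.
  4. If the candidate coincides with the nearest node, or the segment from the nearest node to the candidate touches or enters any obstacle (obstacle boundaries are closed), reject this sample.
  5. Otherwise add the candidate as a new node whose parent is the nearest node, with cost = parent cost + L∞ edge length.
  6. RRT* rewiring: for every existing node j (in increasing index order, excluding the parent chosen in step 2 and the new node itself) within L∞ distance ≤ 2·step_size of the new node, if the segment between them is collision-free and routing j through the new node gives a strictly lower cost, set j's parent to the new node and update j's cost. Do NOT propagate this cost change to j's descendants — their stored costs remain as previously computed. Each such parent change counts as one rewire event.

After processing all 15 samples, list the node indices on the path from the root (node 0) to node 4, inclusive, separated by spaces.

1. q=(26,16) nearest=0 d=24 new=(4,4) → add node 1 parent=0 cost=2
2. q=(25,4) nearest=1 d=21 new=(6,4) → add node 2 parent=1 cost=4
3. q=(4,27) nearest=1 d=23 new=(4,6) → blocked by [2,5]×[5,12], reject
4. q=(27,2) nearest=2 d=21 new=(8,2) → add node 3 parent=2 cost=6
5. q=(4,17) nearest=1 d=13 new=(4,6) → blocked by [2,5]×[5,12], reject
6. q=(14,23) nearest=1 d=19 new=(6,6) → blocked by [2,5]×[5,12], reject
7. q=(8,14) nearest=1 d=10 new=(6,6) → blocked by [2,5]×[5,12], reject
8. q=(29,22) nearest=3 d=21 new=(10,4) → add node 4 parent=3 cost=8
9. q=(3,18) nearest=1 d=14 new=(3,6) → blocked by [2,5]×[5,12], reject
10. q=(1,33) nearest=1 d=29 new=(2,6) → blocked by [2,5]×[5,12], reject
11. q=(14,25) nearest=1 d=21 new=(6,6) → blocked by [2,5]×[5,12], reject
12. q=(0,27) nearest=1 d=23 new=(2,6) → blocked by [2,5]×[5,12], reject
13. q=(21,25) nearest=1 d=21 new=(6,6) → blocked by [2,5]×[5,12], reject
14. q=(1,25) nearest=1 d=21 new=(2,6) → blocked by [2,5]×[5,12], reject
15. q=(29,14) nearest=4 d=19 new=(12,6) → add node 5 parent=4 cost=10

Path: 0 1 2 3 4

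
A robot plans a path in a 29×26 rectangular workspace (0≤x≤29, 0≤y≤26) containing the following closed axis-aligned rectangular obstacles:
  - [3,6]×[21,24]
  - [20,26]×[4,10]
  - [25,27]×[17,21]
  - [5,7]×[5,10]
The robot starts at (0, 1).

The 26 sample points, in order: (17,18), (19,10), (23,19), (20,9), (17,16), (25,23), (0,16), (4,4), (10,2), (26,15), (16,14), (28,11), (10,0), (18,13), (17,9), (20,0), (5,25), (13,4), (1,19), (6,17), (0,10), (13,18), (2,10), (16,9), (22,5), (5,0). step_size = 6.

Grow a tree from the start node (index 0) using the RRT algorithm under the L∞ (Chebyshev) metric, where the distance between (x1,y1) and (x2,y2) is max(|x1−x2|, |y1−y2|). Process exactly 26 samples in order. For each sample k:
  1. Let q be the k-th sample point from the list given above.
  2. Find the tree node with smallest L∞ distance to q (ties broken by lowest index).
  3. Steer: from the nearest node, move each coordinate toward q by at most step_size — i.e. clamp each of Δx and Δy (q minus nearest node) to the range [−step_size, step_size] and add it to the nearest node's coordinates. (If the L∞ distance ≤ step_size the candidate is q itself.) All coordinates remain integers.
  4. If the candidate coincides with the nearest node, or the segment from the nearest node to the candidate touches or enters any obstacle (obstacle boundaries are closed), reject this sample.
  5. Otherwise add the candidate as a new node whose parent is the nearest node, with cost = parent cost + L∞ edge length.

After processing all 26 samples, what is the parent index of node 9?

Parent of node 9: 4

1. q=(17,18) nearest=0 d=17 new=(6,7) → blocked by [5,7]×[5,10], reject
2. q=(19,10) nearest=0 d=19 new=(6,7) → blocked by [5,7]×[5,10], reject
3. q=(23,19) nearest=0 d=23 new=(6,7) → blocked by [5,7]×[5,10], reject
4. q=(20,9) nearest=0 d=20 new=(6,7) → blocked by [5,7]×[5,10], reject
5. q=(17,16) nearest=0 d=17 new=(6,7) → blocked by [5,7]×[5,10], reject
6. q=(25,23) nearest=0 d=25 new=(6,7) → blocked by [5,7]×[5,10], reject
7. q=(0,16) nearest=0 d=15 new=(0,7) → add node 1 parent=0 cost=6
8. q=(4,4) nearest=0 d=4 new=(4,4) → add node 2 parent=0 cost=4
9. q=(10,2) nearest=2 d=6 new=(10,2) → add node 3 parent=2 cost=10
10. q=(26,15) nearest=3 d=16 new=(16,8) → add node 4 parent=3 cost=16
11. q=(16,14) nearest=4 d=6 new=(16,14) → add node 5 parent=4 cost=22
12. q=(28,11) nearest=4 d=12 new=(22,11) → blocked by [20,26]×[4,10], reject
13. q=(10,0) nearest=3 d=2 new=(10,0) → add node 6 parent=3 cost=12
14. q=(18,13) nearest=5 d=2 new=(18,13) → add node 7 parent=5 cost=24
15. q=(17,9) nearest=4 d=1 new=(17,9) → add node 8 parent=4 cost=17
16. q=(20,0) nearest=4 d=8 new=(20,2) → add node 9 parent=4 cost=22
17. q=(5,25) nearest=5 d=11 new=(10,20) → add node 10 parent=5 cost=28
18. q=(13,4) nearest=3 d=3 new=(13,4) → add node 11 parent=3 cost=13
19. q=(1,19) nearest=10 d=9 new=(4,19) → add node 12 parent=10 cost=34
20. q=(6,17) nearest=12 d=2 new=(6,17) → add node 13 parent=12 cost=36
21. q=(0,10) nearest=1 d=3 new=(0,10) → add node 14 parent=1 cost=9
22. q=(13,18) nearest=10 d=3 new=(13,18) → add node 15 parent=10 cost=31
23. q=(2,10) nearest=14 d=2 new=(2,10) → add node 16 parent=14 cost=11
24. q=(16,9) nearest=4 d=1 new=(16,9) → add node 17 parent=4 cost=17
25. q=(22,5) nearest=9 d=3 new=(22,5) → blocked by [20,26]×[4,10], reject
26. q=(5,0) nearest=2 d=4 new=(5,0) → add node 18 parent=2 cost=8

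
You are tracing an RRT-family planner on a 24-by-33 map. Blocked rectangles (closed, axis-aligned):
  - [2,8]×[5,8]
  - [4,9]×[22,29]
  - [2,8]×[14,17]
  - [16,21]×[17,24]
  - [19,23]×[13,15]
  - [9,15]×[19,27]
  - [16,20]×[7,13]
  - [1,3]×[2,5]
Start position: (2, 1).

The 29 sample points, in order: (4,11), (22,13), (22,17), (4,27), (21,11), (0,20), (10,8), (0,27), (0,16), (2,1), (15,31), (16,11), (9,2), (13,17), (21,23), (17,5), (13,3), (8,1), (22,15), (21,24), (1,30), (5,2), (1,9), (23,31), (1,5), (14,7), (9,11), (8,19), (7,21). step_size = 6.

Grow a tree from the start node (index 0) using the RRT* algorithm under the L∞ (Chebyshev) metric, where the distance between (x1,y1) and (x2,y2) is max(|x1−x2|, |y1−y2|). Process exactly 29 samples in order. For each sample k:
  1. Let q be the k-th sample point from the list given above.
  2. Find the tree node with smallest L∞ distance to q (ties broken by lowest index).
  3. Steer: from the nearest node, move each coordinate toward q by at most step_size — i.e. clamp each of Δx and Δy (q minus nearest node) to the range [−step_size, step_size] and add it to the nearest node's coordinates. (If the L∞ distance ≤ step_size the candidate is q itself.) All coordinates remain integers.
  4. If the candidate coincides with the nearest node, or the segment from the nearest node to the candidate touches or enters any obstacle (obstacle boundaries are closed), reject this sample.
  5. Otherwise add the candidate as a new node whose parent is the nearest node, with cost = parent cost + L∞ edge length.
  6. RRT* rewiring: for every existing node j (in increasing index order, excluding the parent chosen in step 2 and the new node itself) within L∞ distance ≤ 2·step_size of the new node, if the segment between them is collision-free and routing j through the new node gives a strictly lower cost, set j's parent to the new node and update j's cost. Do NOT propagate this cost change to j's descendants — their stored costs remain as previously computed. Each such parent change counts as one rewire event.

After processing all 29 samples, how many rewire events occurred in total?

Rewire events: 5

1. q=(4,11) nearest=0 d=10 new=(4,7) → blocked by [2,8]×[5,8], reject
2. q=(22,13) nearest=0 d=20 new=(8,7) → blocked by [2,8]×[5,8], reject
3. q=(22,17) nearest=0 d=20 new=(8,7) → blocked by [2,8]×[5,8], reject
4. q=(4,27) nearest=0 d=26 new=(4,7) → blocked by [2,8]×[5,8], reject
5. q=(21,11) nearest=0 d=19 new=(8,7) → blocked by [2,8]×[5,8], reject
6. q=(0,20) nearest=0 d=19 new=(0,7) → blocked by [1,3]×[2,5], reject
7. q=(10,8) nearest=0 d=8 new=(8,7) → blocked by [2,8]×[5,8], reject
8. q=(0,27) nearest=0 d=26 new=(0,7) → blocked by [1,3]×[2,5], reject
9. q=(0,16) nearest=0 d=15 new=(0,7) → blocked by [1,3]×[2,5], reject
10. q=(2,1) nearest=0 d=0 → coincident, reject
11. q=(15,31) nearest=0 d=30 new=(8,7) → blocked by [2,8]×[5,8], reject
12. q=(16,11) nearest=0 d=14 new=(8,7) → blocked by [2,8]×[5,8], reject
13. q=(9,2) nearest=0 d=7 new=(8,2) → add node 1 parent=0 cost=6
14. q=(13,17) nearest=1 d=15 new=(13,8) → add node 2 parent=1 cost=12
15. q=(21,23) nearest=2 d=15 new=(19,14) → blocked by [19,23]×[13,15], reject
16. q=(17,5) nearest=2 d=4 new=(17,5) → add node 3 parent=2 cost=16
17. q=(13,3) nearest=3 d=4 new=(13,3) → add node 4 parent=3 cost=20
18. q=(8,1) nearest=1 d=1 new=(8,1) → add node 5 parent=1 cost=7; rewire 4→5 (12<20)
19. q=(22,15) nearest=2 d=9 new=(19,14) → blocked by [19,23]×[13,15], reject
20. q=(21,24) nearest=2 d=16 new=(19,14) → blocked by [19,23]×[13,15], reject
21. q=(1,30) nearest=2 d=22 new=(7,14) → blocked by [2,8]×[14,17], reject
22. q=(5,2) nearest=0 d=3 new=(5,2) → add node 6 parent=0 cost=3; rewire 2→6 (11<12); rewire 3→6 (15<16); rewire 4→6 (11<12); rewire 5→6 (6<7)
23. q=(1,9) nearest=1 d=7 new=(2,8) → blocked by [2,8]×[5,8], reject
24. q=(23,31) nearest=2 d=23 new=(19,14) → blocked by [19,23]×[13,15], reject
25. q=(1,5) nearest=0 d=4 new=(1,5) → blocked by [1,3]×[2,5], reject
26. q=(14,7) nearest=2 d=1 new=(14,7) → add node 7 parent=2 cost=12
27. q=(9,11) nearest=2 d=4 new=(9,11) → add node 8 parent=2 cost=15
28. q=(8,19) nearest=8 d=8 new=(8,17) → blocked by [2,8]×[14,17], reject
29. q=(7,21) nearest=8 d=10 new=(7,17) → blocked by [2,8]×[14,17], reject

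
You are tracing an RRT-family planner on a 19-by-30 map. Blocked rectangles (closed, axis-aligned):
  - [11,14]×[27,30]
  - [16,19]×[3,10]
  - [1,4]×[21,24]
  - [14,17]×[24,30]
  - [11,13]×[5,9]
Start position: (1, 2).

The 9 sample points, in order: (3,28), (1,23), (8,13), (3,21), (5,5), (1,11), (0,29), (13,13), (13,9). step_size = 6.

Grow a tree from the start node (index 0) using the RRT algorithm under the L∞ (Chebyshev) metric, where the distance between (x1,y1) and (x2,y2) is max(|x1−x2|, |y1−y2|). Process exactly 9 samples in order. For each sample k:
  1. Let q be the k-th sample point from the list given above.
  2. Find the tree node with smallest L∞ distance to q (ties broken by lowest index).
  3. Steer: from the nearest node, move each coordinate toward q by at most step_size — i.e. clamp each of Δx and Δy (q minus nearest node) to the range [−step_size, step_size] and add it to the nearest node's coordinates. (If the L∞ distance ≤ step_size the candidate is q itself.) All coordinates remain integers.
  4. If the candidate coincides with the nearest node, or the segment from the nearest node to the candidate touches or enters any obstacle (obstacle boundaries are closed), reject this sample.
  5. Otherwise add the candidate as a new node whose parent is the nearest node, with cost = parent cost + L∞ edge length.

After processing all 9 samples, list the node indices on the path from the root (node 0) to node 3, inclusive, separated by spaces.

1. q=(3,28) nearest=0 d=26 new=(3,8) → add node 1 parent=0 cost=6
2. q=(1,23) nearest=1 d=15 new=(1,14) → add node 2 parent=1 cost=12
3. q=(8,13) nearest=1 d=5 new=(8,13) → add node 3 parent=1 cost=11
4. q=(3,21) nearest=2 d=7 new=(3,20) → add node 4 parent=2 cost=18
5. q=(5,5) nearest=1 d=3 new=(5,5) → add node 5 parent=1 cost=9
6. q=(1,11) nearest=1 d=3 new=(1,11) → add node 6 parent=1 cost=9
7. q=(0,29) nearest=4 d=9 new=(0,26) → blocked by [1,4]×[21,24], reject
8. q=(13,13) nearest=3 d=5 new=(13,13) → add node 7 parent=3 cost=16
9. q=(13,9) nearest=7 d=4 new=(13,9) → blocked by [11,13]×[5,9], reject

Path: 0 1 3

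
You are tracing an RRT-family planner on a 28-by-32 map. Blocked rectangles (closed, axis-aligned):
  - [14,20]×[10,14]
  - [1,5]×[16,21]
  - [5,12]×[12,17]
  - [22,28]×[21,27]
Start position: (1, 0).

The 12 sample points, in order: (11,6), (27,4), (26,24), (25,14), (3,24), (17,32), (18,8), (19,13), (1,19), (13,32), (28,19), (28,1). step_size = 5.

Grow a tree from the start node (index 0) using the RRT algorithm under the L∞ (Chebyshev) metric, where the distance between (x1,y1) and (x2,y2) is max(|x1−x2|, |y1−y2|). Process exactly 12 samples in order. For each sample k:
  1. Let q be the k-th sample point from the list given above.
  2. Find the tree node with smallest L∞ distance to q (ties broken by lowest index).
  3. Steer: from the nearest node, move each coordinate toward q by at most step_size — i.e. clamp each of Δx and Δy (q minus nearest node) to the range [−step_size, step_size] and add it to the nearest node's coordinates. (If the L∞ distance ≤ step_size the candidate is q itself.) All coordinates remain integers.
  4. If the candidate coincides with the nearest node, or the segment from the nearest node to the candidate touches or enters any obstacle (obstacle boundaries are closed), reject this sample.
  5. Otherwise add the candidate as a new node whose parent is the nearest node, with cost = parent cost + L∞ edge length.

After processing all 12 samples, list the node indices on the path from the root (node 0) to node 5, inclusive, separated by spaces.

Path: 0 1 2 4 5

1. q=(11,6) nearest=0 d=10 new=(6,5) → add node 1 parent=0 cost=5
2. q=(27,4) nearest=1 d=21 new=(11,4) → add node 2 parent=1 cost=10
3. q=(26,24) nearest=1 d=20 new=(11,10) → add node 3 parent=1 cost=10
4. q=(25,14) nearest=2 d=14 new=(16,9) → add node 4 parent=2 cost=15
5. q=(3,24) nearest=3 d=14 new=(6,15) → blocked by [5,12]×[12,17], reject
6. q=(17,32) nearest=3 d=22 new=(16,15) → blocked by [14,20]×[10,14], reject
7. q=(18,8) nearest=4 d=2 new=(18,8) → add node 5 parent=4 cost=17
8. q=(19,13) nearest=4 d=4 new=(19,13) → blocked by [14,20]×[10,14], reject
9. q=(1,19) nearest=3 d=10 new=(6,15) → blocked by [5,12]×[12,17], reject
10. q=(13,32) nearest=3 d=22 new=(13,15) → blocked by [5,12]×[12,17], reject
11. q=(28,19) nearest=5 d=11 new=(23,13) → blocked by [14,20]×[10,14], reject
12. q=(28,1) nearest=5 d=10 new=(23,3) → add node 6 parent=5 cost=22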